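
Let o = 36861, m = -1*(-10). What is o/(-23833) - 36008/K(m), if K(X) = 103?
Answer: -861975347/2454799 ≈ -351.14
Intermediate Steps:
m = 10
o/(-23833) - 36008/K(m) = 36861/(-23833) - 36008/103 = 36861*(-1/23833) - 36008*1/103 = -36861/23833 - 36008/103 = -861975347/2454799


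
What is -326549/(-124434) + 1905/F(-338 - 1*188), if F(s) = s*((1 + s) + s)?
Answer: 45190456061/17197587621 ≈ 2.6277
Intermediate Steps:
F(s) = s*(1 + 2*s)
-326549/(-124434) + 1905/F(-338 - 1*188) = -326549/(-124434) + 1905/(((-338 - 1*188)*(1 + 2*(-338 - 1*188)))) = -326549*(-1/124434) + 1905/(((-338 - 188)*(1 + 2*(-338 - 188)))) = 326549/124434 + 1905/((-526*(1 + 2*(-526)))) = 326549/124434 + 1905/((-526*(1 - 1052))) = 326549/124434 + 1905/((-526*(-1051))) = 326549/124434 + 1905/552826 = 45190456061/17197587621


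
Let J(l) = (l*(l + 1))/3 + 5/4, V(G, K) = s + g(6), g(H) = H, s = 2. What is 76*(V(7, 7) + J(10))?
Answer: 10469/3 ≈ 3489.7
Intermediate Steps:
V(G, K) = 8 (V(G, K) = 2 + 6 = 8)
J(l) = 5/4 + l*(1 + l)/3 (J(l) = (l*(1 + l))*(1/3) + 5*(1/4) = l*(1 + l)/3 + 5/4 = 5/4 + l*(1 + l)/3)
76*(V(7, 7) + J(10)) = 76*(8 + (5/4 + (1/3)*10 + (1/3)*10**2)) = 76*(8 + (5/4 + 10/3 + (1/3)*100)) = 76*(8 + (5/4 + 10/3 + 100/3)) = 76*(8 + 455/12) = 76*(551/12) = 10469/3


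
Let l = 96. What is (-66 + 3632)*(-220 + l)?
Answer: -442184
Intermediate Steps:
(-66 + 3632)*(-220 + l) = (-66 + 3632)*(-220 + 96) = 3566*(-124) = -442184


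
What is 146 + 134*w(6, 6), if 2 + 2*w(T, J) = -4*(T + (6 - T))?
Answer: -1596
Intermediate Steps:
w(T, J) = -13 (w(T, J) = -1 + (-4*(T + (6 - T)))/2 = -1 + (-4*6)/2 = -1 + (½)*(-24) = -1 - 12 = -13)
146 + 134*w(6, 6) = 146 + 134*(-13) = 146 - 1742 = -1596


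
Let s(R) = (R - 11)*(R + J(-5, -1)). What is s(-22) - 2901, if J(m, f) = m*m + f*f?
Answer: -3033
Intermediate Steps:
J(m, f) = f² + m² (J(m, f) = m² + f² = f² + m²)
s(R) = (-11 + R)*(26 + R) (s(R) = (R - 11)*(R + ((-1)² + (-5)²)) = (-11 + R)*(R + (1 + 25)) = (-11 + R)*(R + 26) = (-11 + R)*(26 + R))
s(-22) - 2901 = (-286 + (-22)² + 15*(-22)) - 2901 = (-286 + 484 - 330) - 2901 = -132 - 2901 = -3033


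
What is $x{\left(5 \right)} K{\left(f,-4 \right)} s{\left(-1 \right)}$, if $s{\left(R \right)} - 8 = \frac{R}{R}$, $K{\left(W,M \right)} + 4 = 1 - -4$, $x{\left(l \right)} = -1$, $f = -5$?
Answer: $-9$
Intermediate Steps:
$K{\left(W,M \right)} = 1$ ($K{\left(W,M \right)} = -4 + \left(1 - -4\right) = -4 + \left(1 + 4\right) = -4 + 5 = 1$)
$s{\left(R \right)} = 9$ ($s{\left(R \right)} = 8 + \frac{R}{R} = 8 + 1 = 9$)
$x{\left(5 \right)} K{\left(f,-4 \right)} s{\left(-1 \right)} = \left(-1\right) 1 \cdot 9 = \left(-1\right) 9 = -9$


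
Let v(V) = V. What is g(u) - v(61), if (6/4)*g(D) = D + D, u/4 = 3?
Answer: -45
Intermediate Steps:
u = 12 (u = 4*3 = 12)
g(D) = 4*D/3 (g(D) = 2*(D + D)/3 = 2*(2*D)/3 = 4*D/3)
g(u) - v(61) = (4/3)*12 - 1*61 = 16 - 61 = -45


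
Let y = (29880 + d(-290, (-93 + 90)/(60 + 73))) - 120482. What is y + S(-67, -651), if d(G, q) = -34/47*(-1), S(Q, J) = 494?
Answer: -4235042/47 ≈ -90107.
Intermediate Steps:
d(G, q) = 34/47 (d(G, q) = -34*1/47*(-1) = -34/47*(-1) = 34/47)
y = -4258260/47 (y = (29880 + 34/47) - 120482 = 1404394/47 - 120482 = -4258260/47 ≈ -90601.)
y + S(-67, -651) = -4258260/47 + 494 = -4235042/47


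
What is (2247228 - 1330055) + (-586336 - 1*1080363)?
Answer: -749526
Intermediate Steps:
(2247228 - 1330055) + (-586336 - 1*1080363) = 917173 + (-586336 - 1080363) = 917173 - 1666699 = -749526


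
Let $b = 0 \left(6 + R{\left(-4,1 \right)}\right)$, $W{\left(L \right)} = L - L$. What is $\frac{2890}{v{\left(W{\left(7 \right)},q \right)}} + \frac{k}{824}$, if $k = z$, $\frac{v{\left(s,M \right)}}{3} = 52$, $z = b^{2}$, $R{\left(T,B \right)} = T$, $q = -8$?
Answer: $\frac{1445}{78} \approx 18.526$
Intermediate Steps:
$W{\left(L \right)} = 0$
$b = 0$ ($b = 0 \left(6 - 4\right) = 0 \cdot 2 = 0$)
$z = 0$ ($z = 0^{2} = 0$)
$v{\left(s,M \right)} = 156$ ($v{\left(s,M \right)} = 3 \cdot 52 = 156$)
$k = 0$
$\frac{2890}{v{\left(W{\left(7 \right)},q \right)}} + \frac{k}{824} = \frac{2890}{156} + \frac{0}{824} = 2890 \cdot \frac{1}{156} + 0 \cdot \frac{1}{824} = \frac{1445}{78} + 0 = \frac{1445}{78}$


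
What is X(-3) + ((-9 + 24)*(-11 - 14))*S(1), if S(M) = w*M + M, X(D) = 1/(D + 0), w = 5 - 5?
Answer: -1126/3 ≈ -375.33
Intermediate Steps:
w = 0
X(D) = 1/D
S(M) = M (S(M) = 0*M + M = 0 + M = M)
X(-3) + ((-9 + 24)*(-11 - 14))*S(1) = 1/(-3) + ((-9 + 24)*(-11 - 14))*1 = -⅓ + (15*(-25))*1 = -⅓ - 375*1 = -⅓ - 375 = -1126/3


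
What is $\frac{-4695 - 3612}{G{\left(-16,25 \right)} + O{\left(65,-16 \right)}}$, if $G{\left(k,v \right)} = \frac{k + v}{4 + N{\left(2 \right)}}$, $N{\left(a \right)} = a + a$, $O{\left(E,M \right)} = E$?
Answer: $- \frac{66456}{529} \approx -125.63$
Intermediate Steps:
$N{\left(a \right)} = 2 a$
$G{\left(k,v \right)} = \frac{k}{8} + \frac{v}{8}$ ($G{\left(k,v \right)} = \frac{k + v}{4 + 2 \cdot 2} = \frac{k + v}{4 + 4} = \frac{k + v}{8} = \left(k + v\right) \frac{1}{8} = \frac{k}{8} + \frac{v}{8}$)
$\frac{-4695 - 3612}{G{\left(-16,25 \right)} + O{\left(65,-16 \right)}} = \frac{-4695 - 3612}{\left(\frac{1}{8} \left(-16\right) + \frac{1}{8} \cdot 25\right) + 65} = - \frac{8307}{\left(-2 + \frac{25}{8}\right) + 65} = - \frac{8307}{\frac{9}{8} + 65} = - \frac{8307}{\frac{529}{8}} = \left(-8307\right) \frac{8}{529} = - \frac{66456}{529}$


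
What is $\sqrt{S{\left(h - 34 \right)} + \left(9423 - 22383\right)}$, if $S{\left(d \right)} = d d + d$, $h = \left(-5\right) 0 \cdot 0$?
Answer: $i \sqrt{11838} \approx 108.8 i$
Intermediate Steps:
$h = 0$ ($h = 0 \cdot 0 = 0$)
$S{\left(d \right)} = d + d^{2}$ ($S{\left(d \right)} = d^{2} + d = d + d^{2}$)
$\sqrt{S{\left(h - 34 \right)} + \left(9423 - 22383\right)} = \sqrt{\left(0 - 34\right) \left(1 + \left(0 - 34\right)\right) + \left(9423 - 22383\right)} = \sqrt{- 34 \left(1 - 34\right) + \left(9423 - 22383\right)} = \sqrt{\left(-34\right) \left(-33\right) - 12960} = \sqrt{1122 - 12960} = \sqrt{-11838} = i \sqrt{11838}$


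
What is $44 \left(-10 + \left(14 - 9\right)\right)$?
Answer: $-220$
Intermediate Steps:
$44 \left(-10 + \left(14 - 9\right)\right) = 44 \left(-10 + 5\right) = 44 \left(-5\right) = -220$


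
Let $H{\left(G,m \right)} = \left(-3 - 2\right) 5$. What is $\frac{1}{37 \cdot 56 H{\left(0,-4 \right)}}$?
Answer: $- \frac{1}{51800} \approx -1.9305 \cdot 10^{-5}$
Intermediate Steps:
$H{\left(G,m \right)} = -25$ ($H{\left(G,m \right)} = \left(-5\right) 5 = -25$)
$\frac{1}{37 \cdot 56 H{\left(0,-4 \right)}} = \frac{1}{37 \cdot 56 \left(-25\right)} = \frac{1}{2072 \left(-25\right)} = \frac{1}{-51800} = - \frac{1}{51800}$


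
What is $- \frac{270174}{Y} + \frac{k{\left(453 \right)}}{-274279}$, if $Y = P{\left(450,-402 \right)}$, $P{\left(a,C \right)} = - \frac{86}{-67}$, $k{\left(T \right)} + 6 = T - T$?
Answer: $- \frac{2482452327033}{11793997} \approx -2.1048 \cdot 10^{5}$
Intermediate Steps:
$k{\left(T \right)} = -6$ ($k{\left(T \right)} = -6 + \left(T - T\right) = -6 + 0 = -6$)
$P{\left(a,C \right)} = \frac{86}{67}$ ($P{\left(a,C \right)} = \left(-86\right) \left(- \frac{1}{67}\right) = \frac{86}{67}$)
$Y = \frac{86}{67} \approx 1.2836$
$- \frac{270174}{Y} + \frac{k{\left(453 \right)}}{-274279} = - \frac{270174}{\frac{86}{67}} - \frac{6}{-274279} = \left(-270174\right) \frac{67}{86} - - \frac{6}{274279} = - \frac{9050829}{43} + \frac{6}{274279} = - \frac{2482452327033}{11793997}$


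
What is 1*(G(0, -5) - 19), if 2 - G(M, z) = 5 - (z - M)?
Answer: -27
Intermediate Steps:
G(M, z) = -3 + z - M (G(M, z) = 2 - (5 - (z - M)) = 2 - (5 + (M - z)) = 2 - (5 + M - z) = 2 + (-5 + z - M) = -3 + z - M)
1*(G(0, -5) - 19) = 1*((-3 - 5 - 1*0) - 19) = 1*((-3 - 5 + 0) - 19) = 1*(-8 - 19) = 1*(-27) = -27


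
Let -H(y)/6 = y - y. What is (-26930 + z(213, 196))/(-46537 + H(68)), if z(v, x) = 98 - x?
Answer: 27028/46537 ≈ 0.58078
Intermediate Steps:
H(y) = 0 (H(y) = -6*(y - y) = -6*0 = 0)
(-26930 + z(213, 196))/(-46537 + H(68)) = (-26930 + (98 - 1*196))/(-46537 + 0) = (-26930 + (98 - 196))/(-46537) = (-26930 - 98)*(-1/46537) = -27028*(-1/46537) = 27028/46537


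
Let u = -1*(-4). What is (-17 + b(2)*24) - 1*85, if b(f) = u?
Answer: -6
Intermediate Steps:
u = 4
b(f) = 4
(-17 + b(2)*24) - 1*85 = (-17 + 4*24) - 1*85 = (-17 + 96) - 85 = 79 - 85 = -6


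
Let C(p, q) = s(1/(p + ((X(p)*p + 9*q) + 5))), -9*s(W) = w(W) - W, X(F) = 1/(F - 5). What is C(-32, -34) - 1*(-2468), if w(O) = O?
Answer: 2468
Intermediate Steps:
X(F) = 1/(-5 + F)
s(W) = 0 (s(W) = -(W - W)/9 = -1/9*0 = 0)
C(p, q) = 0
C(-32, -34) - 1*(-2468) = 0 - 1*(-2468) = 0 + 2468 = 2468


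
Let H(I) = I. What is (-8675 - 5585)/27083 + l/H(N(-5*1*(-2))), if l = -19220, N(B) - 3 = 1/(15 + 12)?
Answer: -7027810670/1110403 ≈ -6329.1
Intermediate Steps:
N(B) = 82/27 (N(B) = 3 + 1/(15 + 12) = 3 + 1/27 = 82/27)
(-8675 - 5585)/27083 + l/H(N(-5*1*(-2))) = (-8675 - 5585)/27083 - 19220/82/27 = -14260*1/27083 - 19220*27/82 = -14260/27083 - 259470/41 = -7027810670/1110403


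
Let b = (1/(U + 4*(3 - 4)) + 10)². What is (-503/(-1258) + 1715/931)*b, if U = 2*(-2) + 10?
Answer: 23631867/95608 ≈ 247.17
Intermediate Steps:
U = 6 (U = -4 + 10 = 6)
b = 441/4 (b = (1/(6 + 4*(3 - 4)) + 10)² = (1/(6 + 4*(-1)) + 10)² = (1/(6 - 4) + 10)² = (1/2 + 10)² = (½ + 10)² = (21/2)² = 441/4 ≈ 110.25)
(-503/(-1258) + 1715/931)*b = (-503/(-1258) + 1715/931)*(441/4) = (-503*(-1/1258) + 1715*(1/931))*(441/4) = (503/1258 + 35/19)*(441/4) = (53587/23902)*(441/4) = 23631867/95608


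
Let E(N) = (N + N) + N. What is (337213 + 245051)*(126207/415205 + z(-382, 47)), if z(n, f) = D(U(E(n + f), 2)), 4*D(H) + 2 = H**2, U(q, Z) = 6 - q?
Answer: 61776670926445218/415205 ≈ 1.4879e+11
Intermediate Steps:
E(N) = 3*N (E(N) = 2*N + N = 3*N)
D(H) = -1/2 + H**2/4
z(n, f) = -1/2 + (6 - 3*f - 3*n)**2/4 (z(n, f) = -1/2 + (6 - 3*(n + f))**2/4 = -1/2 + (6 - 3*(f + n))**2/4 = -1/2 + (6 - (3*f + 3*n))**2/4 = -1/2 + (6 + (-3*f - 3*n))**2/4 = -1/2 + (6 - 3*f - 3*n)**2/4)
(337213 + 245051)*(126207/415205 + z(-382, 47)) = (337213 + 245051)*(126207/415205 + (-1/2 + 9*(-2 + 47 - 382)**2/4)) = 582264*(126207*(1/415205) + (-1/2 + (9/4)*(-337)**2)) = 582264*(126207/415205 + (-1/2 + (9/4)*113569)) = 582264*(126207/415205 + (-1/2 + 1022121/4)) = 582264*(126207/415205 + 1022119/4) = 582264*(424389424223/1660820) = 61776670926445218/415205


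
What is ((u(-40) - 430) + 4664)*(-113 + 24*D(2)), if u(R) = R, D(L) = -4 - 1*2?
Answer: -1077858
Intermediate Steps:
D(L) = -6 (D(L) = -4 - 2 = -6)
((u(-40) - 430) + 4664)*(-113 + 24*D(2)) = ((-40 - 430) + 4664)*(-113 + 24*(-6)) = (-470 + 4664)*(-113 - 144) = 4194*(-257) = -1077858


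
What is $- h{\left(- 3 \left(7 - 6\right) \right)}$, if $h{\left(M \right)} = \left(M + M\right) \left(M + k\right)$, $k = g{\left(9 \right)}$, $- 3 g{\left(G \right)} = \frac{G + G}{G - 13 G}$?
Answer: $- \frac{53}{3} \approx -17.667$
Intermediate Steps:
$g{\left(G \right)} = \frac{1}{18}$ ($g{\left(G \right)} = - \frac{\left(G + G\right) \frac{1}{G - 13 G}}{3} = - \frac{2 G \frac{1}{\left(-12\right) G}}{3} = - \frac{2 G \left(- \frac{1}{12 G}\right)}{3} = \left(- \frac{1}{3}\right) \left(- \frac{1}{6}\right) = \frac{1}{18}$)
$k = \frac{1}{18} \approx 0.055556$
$h{\left(M \right)} = 2 M \left(\frac{1}{18} + M\right)$ ($h{\left(M \right)} = \left(M + M\right) \left(M + \frac{1}{18}\right) = 2 M \left(\frac{1}{18} + M\right)$)
$- h{\left(- 3 \left(7 - 6\right) \right)} = - \frac{- 3 \left(7 - 6\right) \left(1 + 18 \left(- 3 \left(7 - 6\right)\right)\right)}{9} = - \frac{\left(-3\right) 1 \left(1 + 18 \left(\left(-3\right) 1\right)\right)}{9} = - \frac{\left(-3\right) \left(1 + 18 \left(-3\right)\right)}{9} = - \frac{\left(-3\right) \left(1 - 54\right)}{9} = - \frac{\left(-3\right) \left(-53\right)}{9} = \left(-1\right) \frac{53}{3} = - \frac{53}{3}$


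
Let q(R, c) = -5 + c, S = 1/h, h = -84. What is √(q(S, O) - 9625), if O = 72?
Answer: 9*I*√118 ≈ 97.765*I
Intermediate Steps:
S = -1/84 (S = 1/(-84) = -1/84 ≈ -0.011905)
√(q(S, O) - 9625) = √((-5 + 72) - 9625) = √(67 - 9625) = √(-9558) = 9*I*√118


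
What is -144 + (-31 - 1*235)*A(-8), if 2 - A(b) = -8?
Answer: -2804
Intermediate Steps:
A(b) = 10 (A(b) = 2 - 1*(-8) = 2 + 8 = 10)
-144 + (-31 - 1*235)*A(-8) = -144 + (-31 - 1*235)*10 = -144 + (-31 - 235)*10 = -144 - 266*10 = -144 - 2660 = -2804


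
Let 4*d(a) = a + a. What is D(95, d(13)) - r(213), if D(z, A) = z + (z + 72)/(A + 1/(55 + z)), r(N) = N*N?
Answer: -22081187/488 ≈ -45248.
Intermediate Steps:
r(N) = N**2
d(a) = a/2 (d(a) = (a + a)/4 = (2*a)/4 = a/2)
D(z, A) = z + (72 + z)/(A + 1/(55 + z))
D(95, d(13)) - r(213) = (3960 + 95**2 + 128*95 + ((1/2)*13)*95**2 + 55*((1/2)*13)*95)/(1 + 55*((1/2)*13) + ((1/2)*13)*95) - 1*213**2 = (3960 + 9025 + 12160 + (13/2)*9025 + 55*(13/2)*95)/(1 + 55*(13/2) + (13/2)*95) - 1*45369 = (3960 + 9025 + 12160 + 117325/2 + 67925/2)/(1 + 715/2 + 1235/2) - 45369 = 117770/976 - 45369 = (1/976)*117770 - 45369 = 58885/488 - 45369 = -22081187/488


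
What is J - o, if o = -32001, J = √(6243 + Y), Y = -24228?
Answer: 32001 + I*√17985 ≈ 32001.0 + 134.11*I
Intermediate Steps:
J = I*√17985 (J = √(6243 - 24228) = √(-17985) = I*√17985 ≈ 134.11*I)
J - o = I*√17985 - 1*(-32001) = I*√17985 + 32001 = 32001 + I*√17985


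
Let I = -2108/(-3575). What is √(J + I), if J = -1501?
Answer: I*√767047281/715 ≈ 38.735*I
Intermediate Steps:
I = 2108/3575 (I = -2108*(-1/3575) = 2108/3575 ≈ 0.58965)
√(J + I) = √(-1501 + 2108/3575) = √(-5363967/3575) = I*√767047281/715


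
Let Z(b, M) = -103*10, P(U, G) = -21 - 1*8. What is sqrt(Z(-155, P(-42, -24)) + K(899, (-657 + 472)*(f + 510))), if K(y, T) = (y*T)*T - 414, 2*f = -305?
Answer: sqrt(15729511381099)/2 ≈ 1.9830e+6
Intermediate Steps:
f = -305/2 (f = (1/2)*(-305) = -305/2 ≈ -152.50)
P(U, G) = -29 (P(U, G) = -21 - 8 = -29)
Z(b, M) = -1030
K(y, T) = -414 + y*T**2 (K(y, T) = (T*y)*T - 414 = y*T**2 - 414 = -414 + y*T**2)
sqrt(Z(-155, P(-42, -24)) + K(899, (-657 + 472)*(f + 510))) = sqrt(-1030 + (-414 + 899*((-657 + 472)*(-305/2 + 510))**2)) = sqrt(-1030 + (-414 + 899*(-185*715/2)**2)) = sqrt(-1030 + (-414 + 899*(-132275/2)**2)) = sqrt(-1030 + (-414 + 899*(17496675625/4))) = sqrt(-1030 + (-414 + 15729511386875/4)) = sqrt(-1030 + 15729511385219/4) = sqrt(15729511381099/4) = sqrt(15729511381099)/2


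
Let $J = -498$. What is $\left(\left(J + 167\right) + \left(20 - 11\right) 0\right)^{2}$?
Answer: $109561$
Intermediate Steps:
$\left(\left(J + 167\right) + \left(20 - 11\right) 0\right)^{2} = \left(\left(-498 + 167\right) + \left(20 - 11\right) 0\right)^{2} = \left(-331 + 9 \cdot 0\right)^{2} = \left(-331 + 0\right)^{2} = \left(-331\right)^{2} = 109561$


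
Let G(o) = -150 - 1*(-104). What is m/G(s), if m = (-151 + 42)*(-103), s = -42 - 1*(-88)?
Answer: -11227/46 ≈ -244.07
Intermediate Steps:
s = 46 (s = -42 + 88 = 46)
G(o) = -46 (G(o) = -150 + 104 = -46)
m = 11227 (m = -109*(-103) = 11227)
m/G(s) = 11227/(-46) = 11227*(-1/46) = -11227/46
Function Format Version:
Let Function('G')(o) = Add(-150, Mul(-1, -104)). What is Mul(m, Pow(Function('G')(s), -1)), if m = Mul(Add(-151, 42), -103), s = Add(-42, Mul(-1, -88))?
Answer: Rational(-11227, 46) ≈ -244.07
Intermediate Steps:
s = 46 (s = Add(-42, 88) = 46)
Function('G')(o) = -46 (Function('G')(o) = Add(-150, 104) = -46)
m = 11227 (m = Mul(-109, -103) = 11227)
Mul(m, Pow(Function('G')(s), -1)) = Mul(11227, Pow(-46, -1)) = Mul(11227, Rational(-1, 46)) = Rational(-11227, 46)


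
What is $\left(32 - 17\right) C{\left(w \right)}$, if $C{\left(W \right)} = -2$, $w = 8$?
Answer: $-30$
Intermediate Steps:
$\left(32 - 17\right) C{\left(w \right)} = \left(32 - 17\right) \left(-2\right) = 15 \left(-2\right) = -30$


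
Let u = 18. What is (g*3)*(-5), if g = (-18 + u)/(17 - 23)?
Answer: 0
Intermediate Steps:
g = 0 (g = (-18 + 18)/(17 - 23) = 0/(-6) = 0*(-⅙) = 0)
(g*3)*(-5) = (0*3)*(-5) = 0*(-5) = 0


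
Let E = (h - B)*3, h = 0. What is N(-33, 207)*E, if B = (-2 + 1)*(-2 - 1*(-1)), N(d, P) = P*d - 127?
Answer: 20874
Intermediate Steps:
N(d, P) = -127 + P*d
B = 1 (B = -(-2 + 1) = -1*(-1) = 1)
E = -3 (E = (0 - 1*1)*3 = (0 - 1)*3 = -1*3 = -3)
N(-33, 207)*E = (-127 + 207*(-33))*(-3) = (-127 - 6831)*(-3) = -6958*(-3) = 20874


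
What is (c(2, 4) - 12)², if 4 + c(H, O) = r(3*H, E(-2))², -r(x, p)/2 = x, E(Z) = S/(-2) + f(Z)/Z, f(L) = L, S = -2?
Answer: 16384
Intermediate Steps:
E(Z) = 2 (E(Z) = -2/(-2) + Z/Z = -2*(-½) + 1 = 1 + 1 = 2)
r(x, p) = -2*x
c(H, O) = -4 + 36*H² (c(H, O) = -4 + (-6*H)² = -4 + 36*H²)
(c(2, 4) - 12)² = ((-4 + 36*2²) - 12)² = ((-4 + 36*4) - 12)² = ((-4 + 144) - 12)² = (140 - 12)² = 128² = 16384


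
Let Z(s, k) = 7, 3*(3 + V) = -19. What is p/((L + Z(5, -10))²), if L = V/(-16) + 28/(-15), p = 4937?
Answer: 17773200/117649 ≈ 151.07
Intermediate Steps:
V = -28/3 (V = -3 + (⅓)*(-19) = -3 - 19/3 = -28/3 ≈ -9.3333)
L = -77/60 (L = -28/3/(-16) + 28/(-15) = -28/3*(-1/16) + 28*(-1/15) = 7/12 - 28/15 = -77/60 ≈ -1.2833)
p/((L + Z(5, -10))²) = 4937/((-77/60 + 7)²) = 4937/((343/60)²) = 4937/(117649/3600) = 4937*(3600/117649) = 17773200/117649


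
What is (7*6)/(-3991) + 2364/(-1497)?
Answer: -3165866/1991509 ≈ -1.5897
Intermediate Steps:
(7*6)/(-3991) + 2364/(-1497) = 42*(-1/3991) + 2364*(-1/1497) = -42/3991 - 788/499 = -3165866/1991509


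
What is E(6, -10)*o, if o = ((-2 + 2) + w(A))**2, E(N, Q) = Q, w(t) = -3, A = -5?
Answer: -90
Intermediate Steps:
o = 9 (o = ((-2 + 2) - 3)**2 = (0 - 3)**2 = (-3)**2 = 9)
E(6, -10)*o = -10*9 = -90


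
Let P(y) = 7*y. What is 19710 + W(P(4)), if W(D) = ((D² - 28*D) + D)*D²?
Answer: 41662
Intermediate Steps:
W(D) = D²*(D² - 27*D) (W(D) = (D² - 27*D)*D² = D²*(D² - 27*D))
19710 + W(P(4)) = 19710 + (7*4)³*(-27 + 7*4) = 19710 + 28³*(-27 + 28) = 19710 + 21952*1 = 19710 + 21952 = 41662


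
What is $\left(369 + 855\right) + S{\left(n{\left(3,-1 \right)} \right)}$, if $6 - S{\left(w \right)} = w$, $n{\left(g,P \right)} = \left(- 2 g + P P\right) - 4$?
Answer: $1239$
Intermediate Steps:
$n{\left(g,P \right)} = -4 + P^{2} - 2 g$ ($n{\left(g,P \right)} = \left(- 2 g + P^{2}\right) - 4 = \left(P^{2} - 2 g\right) - 4 = -4 + P^{2} - 2 g$)
$S{\left(w \right)} = 6 - w$
$\left(369 + 855\right) + S{\left(n{\left(3,-1 \right)} \right)} = \left(369 + 855\right) + \left(6 - \left(-4 + \left(-1\right)^{2} - 6\right)\right) = 1224 + \left(6 - \left(-4 + 1 - 6\right)\right) = 1224 + \left(6 - -9\right) = 1224 + \left(6 + 9\right) = 1224 + 15 = 1239$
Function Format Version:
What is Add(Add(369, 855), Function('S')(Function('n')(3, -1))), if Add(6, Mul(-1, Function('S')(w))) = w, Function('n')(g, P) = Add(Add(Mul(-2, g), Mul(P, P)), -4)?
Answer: 1239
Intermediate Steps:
Function('n')(g, P) = Add(-4, Pow(P, 2), Mul(-2, g)) (Function('n')(g, P) = Add(Add(Mul(-2, g), Pow(P, 2)), -4) = Add(Add(Pow(P, 2), Mul(-2, g)), -4) = Add(-4, Pow(P, 2), Mul(-2, g)))
Function('S')(w) = Add(6, Mul(-1, w))
Add(Add(369, 855), Function('S')(Function('n')(3, -1))) = Add(Add(369, 855), Add(6, Mul(-1, Add(-4, Pow(-1, 2), Mul(-2, 3))))) = Add(1224, Add(6, Mul(-1, Add(-4, 1, -6)))) = Add(1224, Add(6, Mul(-1, -9))) = Add(1224, Add(6, 9)) = Add(1224, 15) = 1239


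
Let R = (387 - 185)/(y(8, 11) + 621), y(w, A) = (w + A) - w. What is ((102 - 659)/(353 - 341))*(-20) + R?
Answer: 880363/948 ≈ 928.65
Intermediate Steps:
y(w, A) = A (y(w, A) = (A + w) - w = A)
R = 101/316 (R = (387 - 185)/(11 + 621) = 202/632 = 202*(1/632) = 101/316 ≈ 0.31962)
((102 - 659)/(353 - 341))*(-20) + R = ((102 - 659)/(353 - 341))*(-20) + 101/316 = -557/12*(-20) + 101/316 = 2785/3 + 101/316 = 880363/948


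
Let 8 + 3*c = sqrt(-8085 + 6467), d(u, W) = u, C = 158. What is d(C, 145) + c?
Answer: 466/3 + I*sqrt(1618)/3 ≈ 155.33 + 13.408*I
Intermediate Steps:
c = -8/3 + I*sqrt(1618)/3 (c = -8/3 + sqrt(-8085 + 6467)/3 = -8/3 + sqrt(-1618)/3 = -8/3 + (I*sqrt(1618))/3 = -8/3 + I*sqrt(1618)/3 ≈ -2.6667 + 13.408*I)
d(C, 145) + c = 158 + (-8/3 + I*sqrt(1618)/3) = 466/3 + I*sqrt(1618)/3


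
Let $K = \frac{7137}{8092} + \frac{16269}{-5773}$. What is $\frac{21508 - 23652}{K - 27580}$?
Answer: $\frac{100157208704}{1288493346127} \approx 0.077732$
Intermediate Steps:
$K = - \frac{90446847}{46715116}$ ($K = 7137 \cdot \frac{1}{8092} + 16269 \left(- \frac{1}{5773}\right) = \frac{7137}{8092} - \frac{16269}{5773} = - \frac{90446847}{46715116} \approx -1.9361$)
$\frac{21508 - 23652}{K - 27580} = \frac{21508 - 23652}{- \frac{90446847}{46715116} - 27580} = - \frac{2144}{- \frac{1288493346127}{46715116}} = \left(-2144\right) \left(- \frac{46715116}{1288493346127}\right) = \frac{100157208704}{1288493346127}$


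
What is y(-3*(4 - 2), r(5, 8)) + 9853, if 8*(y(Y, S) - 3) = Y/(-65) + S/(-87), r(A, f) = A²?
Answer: 445884337/45240 ≈ 9856.0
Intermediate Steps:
y(Y, S) = 3 - Y/520 - S/696 (y(Y, S) = 3 + (Y/(-65) + S/(-87))/8 = 3 + (Y*(-1/65) + S*(-1/87))/8 = 3 + (-Y/65 - S/87)/8 = 3 + (-Y/520 - S/696) = 3 - Y/520 - S/696)
y(-3*(4 - 2), r(5, 8)) + 9853 = (3 - (-3)*(4 - 2)/520 - 1/696*5²) + 9853 = (3 - (-3)*2/520 - 1/696*25) + 9853 = (3 - 1/520*(-6) - 25/696) + 9853 = (3 + 3/260 - 25/696) + 9853 = 134617/45240 + 9853 = 445884337/45240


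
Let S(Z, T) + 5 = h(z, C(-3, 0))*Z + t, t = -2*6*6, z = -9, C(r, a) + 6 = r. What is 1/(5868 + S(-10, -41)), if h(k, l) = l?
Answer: 1/5881 ≈ 0.00017004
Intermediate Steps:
C(r, a) = -6 + r
t = -72 (t = -12*6 = -72)
S(Z, T) = -77 - 9*Z (S(Z, T) = -5 + ((-6 - 3)*Z - 72) = -5 + (-9*Z - 72) = -5 + (-72 - 9*Z) = -77 - 9*Z)
1/(5868 + S(-10, -41)) = 1/(5868 + (-77 - 9*(-10))) = 1/(5868 + (-77 + 90)) = 1/(5868 + 13) = 1/5881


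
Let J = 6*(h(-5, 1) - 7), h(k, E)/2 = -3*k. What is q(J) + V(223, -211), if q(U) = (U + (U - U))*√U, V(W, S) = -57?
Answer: -57 + 138*√138 ≈ 1564.1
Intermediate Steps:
h(k, E) = -6*k (h(k, E) = 2*(-3*k) = -6*k)
J = 138 (J = 6*(-6*(-5) - 7) = 6*(30 - 7) = 6*23 = 138)
q(U) = U^(3/2) (q(U) = (U + 0)*√U = U*√U = U^(3/2))
q(J) + V(223, -211) = 138^(3/2) - 57 = 138*√138 - 57 = -57 + 138*√138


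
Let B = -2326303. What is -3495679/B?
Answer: 3495679/2326303 ≈ 1.5027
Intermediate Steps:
-3495679/B = -3495679/(-2326303) = -3495679*(-1/2326303) = 3495679/2326303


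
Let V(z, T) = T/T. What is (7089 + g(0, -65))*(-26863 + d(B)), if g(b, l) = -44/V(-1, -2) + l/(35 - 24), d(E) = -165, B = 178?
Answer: -2092778040/11 ≈ -1.9025e+8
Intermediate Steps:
V(z, T) = 1
g(b, l) = -44 + l/11 (g(b, l) = -44/1 + l/(35 - 24) = -44*1 + l/11 = -44 + l*(1/11) = -44 + l/11)
(7089 + g(0, -65))*(-26863 + d(B)) = (7089 + (-44 + (1/11)*(-65)))*(-26863 - 165) = (7089 + (-44 - 65/11))*(-27028) = (7089 - 549/11)*(-27028) = (77430/11)*(-27028) = -2092778040/11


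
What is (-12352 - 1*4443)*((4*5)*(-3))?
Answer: 1007700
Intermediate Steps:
(-12352 - 1*4443)*((4*5)*(-3)) = (-12352 - 4443)*(20*(-3)) = -16795*(-60) = 1007700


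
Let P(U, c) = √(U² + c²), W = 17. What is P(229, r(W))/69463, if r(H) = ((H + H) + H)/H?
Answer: 5*√2098/69463 ≈ 0.0032970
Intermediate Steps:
r(H) = 3 (r(H) = (2*H + H)/H = (3*H)/H = 3)
P(229, r(W))/69463 = √(229² + 3²)/69463 = √(52441 + 9)*(1/69463) = √52450*(1/69463) = (5*√2098)*(1/69463) = 5*√2098/69463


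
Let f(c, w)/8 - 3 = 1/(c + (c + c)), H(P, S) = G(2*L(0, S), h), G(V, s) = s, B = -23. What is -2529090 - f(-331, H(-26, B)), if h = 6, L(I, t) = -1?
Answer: -2511410194/993 ≈ -2.5291e+6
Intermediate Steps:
H(P, S) = 6
f(c, w) = 24 + 8/(3*c) (f(c, w) = 24 + 8/(c + (c + c)) = 24 + 8/(c + 2*c) = 24 + 8/((3*c)) = 24 + 8*(1/(3*c)) = 24 + 8/(3*c))
-2529090 - f(-331, H(-26, B)) = -2529090 - (24 + (8/3)/(-331)) = -2529090 - (24 + (8/3)*(-1/331)) = -2529090 - (24 - 8/993) = -2529090 - 1*23824/993 = -2529090 - 23824/993 = -2511410194/993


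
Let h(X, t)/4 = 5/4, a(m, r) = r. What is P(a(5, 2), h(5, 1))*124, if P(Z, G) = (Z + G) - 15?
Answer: -992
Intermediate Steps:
h(X, t) = 5 (h(X, t) = 4*(5/4) = 5)
P(Z, G) = -15 + G + Z (P(Z, G) = (G + Z) - 15 = -15 + G + Z)
P(a(5, 2), h(5, 1))*124 = (-15 + 5 + 2)*124 = -8*124 = -992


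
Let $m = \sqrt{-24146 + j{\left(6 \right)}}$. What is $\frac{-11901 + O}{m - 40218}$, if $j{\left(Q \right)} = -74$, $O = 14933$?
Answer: $- \frac{7621311}{101094484} - \frac{379 i \sqrt{6055}}{101094484} \approx -0.075388 - 0.00029172 i$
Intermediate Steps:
$m = 2 i \sqrt{6055}$ ($m = \sqrt{-24146 - 74} = \sqrt{-24220} = 2 i \sqrt{6055} \approx 155.63 i$)
$\frac{-11901 + O}{m - 40218} = \frac{-11901 + 14933}{2 i \sqrt{6055} - 40218} = \frac{3032}{-40218 + 2 i \sqrt{6055}}$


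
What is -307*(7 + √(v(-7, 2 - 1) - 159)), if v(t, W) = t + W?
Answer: -2149 - 307*I*√165 ≈ -2149.0 - 3943.5*I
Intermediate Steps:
v(t, W) = W + t
-307*(7 + √(v(-7, 2 - 1) - 159)) = -307*(7 + √(((2 - 1) - 7) - 159)) = -307*(7 + √((1 - 7) - 159)) = -307*(7 + √(-6 - 159)) = -307*(7 + √(-165)) = -307*(7 + I*√165) = -2149 - 307*I*√165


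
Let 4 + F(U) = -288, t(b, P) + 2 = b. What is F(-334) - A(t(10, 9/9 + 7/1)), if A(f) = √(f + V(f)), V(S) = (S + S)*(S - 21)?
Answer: -292 - 10*I*√2 ≈ -292.0 - 14.142*I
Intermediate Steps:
V(S) = 2*S*(-21 + S) (V(S) = (2*S)*(-21 + S) = 2*S*(-21 + S))
t(b, P) = -2 + b
F(U) = -292 (F(U) = -4 - 288 = -292)
A(f) = √(f + 2*f*(-21 + f))
F(-334) - A(t(10, 9/9 + 7/1)) = -292 - √((-2 + 10)*(-41 + 2*(-2 + 10))) = -292 - √(8*(-41 + 2*8)) = -292 - √(8*(-41 + 16)) = -292 - √(8*(-25)) = -292 - √(-200) = -292 - 10*I*√2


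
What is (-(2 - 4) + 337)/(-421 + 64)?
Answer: -113/119 ≈ -0.94958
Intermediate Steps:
(-(2 - 4) + 337)/(-421 + 64) = (-1*(-2) + 337)/(-357) = (2 + 337)*(-1/357) = 339*(-1/357) = -113/119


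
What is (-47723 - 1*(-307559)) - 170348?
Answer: 89488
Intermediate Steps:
(-47723 - 1*(-307559)) - 170348 = (-47723 + 307559) - 170348 = 259836 - 170348 = 89488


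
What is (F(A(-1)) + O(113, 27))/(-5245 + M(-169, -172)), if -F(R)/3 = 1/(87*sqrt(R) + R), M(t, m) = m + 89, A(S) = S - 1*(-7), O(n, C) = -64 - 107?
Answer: 215545/6715944 + 29*sqrt(6)/26863776 ≈ 0.032097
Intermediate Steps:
O(n, C) = -171
A(S) = 7 + S (A(S) = S + 7 = 7 + S)
M(t, m) = 89 + m
F(R) = -3/(R + 87*sqrt(R)) (F(R) = -3/(87*sqrt(R) + R) = -3/(R + 87*sqrt(R)))
(F(A(-1)) + O(113, 27))/(-5245 + M(-169, -172)) = (-3/((7 - 1) + 87*sqrt(7 - 1)) - 171)/(-5245 + (89 - 172)) = (-3/(6 + 87*sqrt(6)) - 171)/(-5245 - 83) = (-171 - 3/(6 + 87*sqrt(6)))/(-5328) = (-171 - 3/(6 + 87*sqrt(6)))*(-1/5328) = 19/592 + 1/(1776*(6 + 87*sqrt(6)))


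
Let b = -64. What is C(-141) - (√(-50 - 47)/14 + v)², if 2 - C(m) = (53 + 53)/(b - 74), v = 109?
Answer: -160634515/13524 - 109*I*√97/7 ≈ -11878.0 - 153.36*I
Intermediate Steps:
C(m) = 191/69 (C(m) = 2 - (53 + 53)/(-64 - 74) = 2 - 106/(-138) = 2 - 106*(-1)/138 = 2 - 1*(-53/69) = 2 + 53/69 = 191/69)
C(-141) - (√(-50 - 47)/14 + v)² = 191/69 - (√(-50 - 47)/14 + 109)² = 191/69 - (√(-97)*(1/14) + 109)² = 191/69 - ((I*√97)*(1/14) + 109)² = 191/69 - (I*√97/14 + 109)² = 191/69 - (109 + I*√97/14)²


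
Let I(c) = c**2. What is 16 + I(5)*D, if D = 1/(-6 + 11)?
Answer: 21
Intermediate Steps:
D = 1/5 ≈ 0.20000
16 + I(5)*D = 16 + 5**2*(1/5) = 16 + 25*(1/5) = 16 + 5 = 21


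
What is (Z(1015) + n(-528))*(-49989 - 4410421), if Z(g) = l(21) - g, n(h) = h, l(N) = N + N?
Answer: 6695075410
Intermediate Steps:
l(N) = 2*N
Z(g) = 42 - g (Z(g) = 2*21 - g = 42 - g)
(Z(1015) + n(-528))*(-49989 - 4410421) = ((42 - 1*1015) - 528)*(-49989 - 4410421) = ((42 - 1015) - 528)*(-4460410) = (-973 - 528)*(-4460410) = -1501*(-4460410) = 6695075410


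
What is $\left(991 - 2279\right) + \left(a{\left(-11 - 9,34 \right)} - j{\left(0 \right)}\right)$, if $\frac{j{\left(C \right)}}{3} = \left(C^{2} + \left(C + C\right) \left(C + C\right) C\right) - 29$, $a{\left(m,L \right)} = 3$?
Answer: $-1198$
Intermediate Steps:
$j{\left(C \right)} = -87 + 3 C^{2} + 12 C^{3}$ ($j{\left(C \right)} = 3 \left(\left(C^{2} + \left(C + C\right) \left(C + C\right) C\right) - 29\right) = 3 \left(\left(C^{2} + 2 C 2 C C\right) - 29\right) = 3 \left(\left(C^{2} + 4 C^{2} C\right) - 29\right) = 3 \left(\left(C^{2} + 4 C^{3}\right) - 29\right) = 3 \left(-29 + C^{2} + 4 C^{3}\right) = -87 + 3 C^{2} + 12 C^{3}$)
$\left(991 - 2279\right) + \left(a{\left(-11 - 9,34 \right)} - j{\left(0 \right)}\right) = \left(991 - 2279\right) - \left(-90 + 0 + 0\right) = -1288 + \left(3 - \left(-87 + 3 \cdot 0 + 12 \cdot 0\right)\right) = -1288 + \left(3 - \left(-87 + 0 + 0\right)\right) = -1288 + \left(3 - -87\right) = -1288 + \left(3 + 87\right) = -1288 + 90 = -1198$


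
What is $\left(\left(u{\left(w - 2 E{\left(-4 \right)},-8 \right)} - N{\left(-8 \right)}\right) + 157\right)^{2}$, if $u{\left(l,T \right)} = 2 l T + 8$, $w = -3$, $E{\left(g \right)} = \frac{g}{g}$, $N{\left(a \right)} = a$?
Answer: $64009$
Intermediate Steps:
$E{\left(g \right)} = 1$
$u{\left(l,T \right)} = 8 + 2 T l$ ($u{\left(l,T \right)} = 2 T l + 8 = 8 + 2 T l$)
$\left(\left(u{\left(w - 2 E{\left(-4 \right)},-8 \right)} - N{\left(-8 \right)}\right) + 157\right)^{2} = \left(\left(\left(8 + 2 \left(-8\right) \left(-3 - 2\right)\right) - -8\right) + 157\right)^{2} = \left(\left(\left(8 + 2 \left(-8\right) \left(-3 - 2\right)\right) + 8\right) + 157\right)^{2} = \left(\left(\left(8 + 2 \left(-8\right) \left(-5\right)\right) + 8\right) + 157\right)^{2} = \left(\left(\left(8 + 80\right) + 8\right) + 157\right)^{2} = \left(\left(88 + 8\right) + 157\right)^{2} = \left(96 + 157\right)^{2} = 253^{2} = 64009$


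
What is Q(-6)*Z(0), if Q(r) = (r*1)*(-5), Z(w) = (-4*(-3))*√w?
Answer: 0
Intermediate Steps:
Z(w) = 12*√w
Q(r) = -5*r (Q(r) = r*(-5) = -5*r)
Q(-6)*Z(0) = (-5*(-6))*(12*√0) = 30*(12*0) = 30*0 = 0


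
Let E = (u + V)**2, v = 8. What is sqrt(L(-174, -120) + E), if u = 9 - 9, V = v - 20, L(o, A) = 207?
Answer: 3*sqrt(39) ≈ 18.735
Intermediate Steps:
V = -12 (V = 8 - 20 = -12)
u = 0
E = 144 (E = (0 - 12)**2 = (-12)**2 = 144)
sqrt(L(-174, -120) + E) = sqrt(207 + 144) = sqrt(351) = 3*sqrt(39)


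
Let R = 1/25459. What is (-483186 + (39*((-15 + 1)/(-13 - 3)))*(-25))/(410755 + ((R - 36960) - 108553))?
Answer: -98585216667/54022368632 ≈ -1.8249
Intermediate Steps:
R = 1/25459 ≈ 3.9279e-5
(-483186 + (39*((-15 + 1)/(-13 - 3)))*(-25))/(410755 + ((R - 36960) - 108553)) = (-483186 + (39*((-15 + 1)/(-13 - 3)))*(-25))/(410755 + ((1/25459 - 36960) - 108553)) = (-483186 + (39*(-14/(-16)))*(-25))/(410755 + (-940964639/25459 - 108553)) = (-483186 + (39*(-14*(-1/16)))*(-25))/(410755 - 3704615466/25459) = (-483186 + (39*(7/8))*(-25))/(6752796079/25459) = (-483186 + (273/8)*(-25))*(25459/6752796079) = (-483186 - 6825/8)*(25459/6752796079) = -3872313/8*25459/6752796079 = -98585216667/54022368632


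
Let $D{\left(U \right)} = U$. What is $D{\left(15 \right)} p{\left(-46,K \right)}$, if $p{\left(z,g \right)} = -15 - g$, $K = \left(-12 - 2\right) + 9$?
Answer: $-150$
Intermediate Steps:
$K = -5$ ($K = -14 + 9 = -5$)
$D{\left(15 \right)} p{\left(-46,K \right)} = 15 \left(-15 - -5\right) = 15 \left(-15 + 5\right) = 15 \left(-10\right) = -150$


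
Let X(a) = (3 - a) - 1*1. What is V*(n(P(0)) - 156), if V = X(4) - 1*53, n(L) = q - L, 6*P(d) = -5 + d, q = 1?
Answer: 50875/6 ≈ 8479.2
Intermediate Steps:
P(d) = -5/6 + d/6 (P(d) = (-5 + d)/6 = -5/6 + d/6)
X(a) = 2 - a (X(a) = (3 - a) - 1 = 2 - a)
n(L) = 1 - L
V = -55 (V = (2 - 1*4) - 1*53 = (2 - 4) - 53 = -2 - 53 = -55)
V*(n(P(0)) - 156) = -55*((1 - (-5/6 + (1/6)*0)) - 156) = -55*((1 - (-5/6 + 0)) - 156) = -55*((1 - 1*(-5/6)) - 156) = -55*((1 + 5/6) - 156) = -55*(11/6 - 156) = -55*(-925/6) = 50875/6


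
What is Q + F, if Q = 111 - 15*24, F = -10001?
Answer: -10250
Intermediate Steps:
Q = -249 (Q = 111 - 360 = -249)
Q + F = -249 - 10001 = -10250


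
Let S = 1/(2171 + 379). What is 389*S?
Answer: 389/2550 ≈ 0.15255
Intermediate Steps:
S = 1/2550 ≈ 0.00039216
389*S = 389*(1/2550) = 389/2550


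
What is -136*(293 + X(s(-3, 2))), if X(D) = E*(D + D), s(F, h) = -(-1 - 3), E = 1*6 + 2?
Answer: -48552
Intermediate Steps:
E = 8 (E = 6 + 2 = 8)
s(F, h) = 4 (s(F, h) = -1*(-4) = 4)
X(D) = 16*D (X(D) = 8*(D + D) = 8*(2*D) = 16*D)
-136*(293 + X(s(-3, 2))) = -136*(293 + 16*4) = -136*(293 + 64) = -136*357 = -48552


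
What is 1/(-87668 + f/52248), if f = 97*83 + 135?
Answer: -26124/2290234739 ≈ -1.1407e-5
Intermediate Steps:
f = 8186 (f = 8051 + 135 = 8186)
1/(-87668 + f/52248) = 1/(-87668 + 8186/52248) = 1/(-87668 + 8186*(1/52248)) = 1/(-87668 + 4093/26124) = 1/(-2290234739/26124) = -26124/2290234739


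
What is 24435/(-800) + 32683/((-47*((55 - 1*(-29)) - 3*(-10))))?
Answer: -15706913/428640 ≈ -36.644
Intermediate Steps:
24435/(-800) + 32683/((-47*((55 - 1*(-29)) - 3*(-10)))) = 24435*(-1/800) + 32683/((-47*((55 + 29) + 30))) = -4887/160 + 32683/((-47*(84 + 30))) = -4887/160 + 32683/((-47*114)) = -4887/160 + 32683/(-5358) = -4887/160 + 32683*(-1/5358) = -4887/160 - 32683/5358 = -15706913/428640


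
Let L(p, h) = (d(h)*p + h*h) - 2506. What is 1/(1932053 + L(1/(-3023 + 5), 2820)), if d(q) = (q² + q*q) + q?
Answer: 503/4967968071 ≈ 1.0125e-7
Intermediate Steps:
d(q) = q + 2*q² (d(q) = (q² + q²) + q = 2*q² + q = q + 2*q²)
L(p, h) = -2506 + h² + h*p*(1 + 2*h) (L(p, h) = ((h*(1 + 2*h))*p + h*h) - 2506 = (h*p*(1 + 2*h) + h²) - 2506 = (h² + h*p*(1 + 2*h)) - 2506 = -2506 + h² + h*p*(1 + 2*h))
1/(1932053 + L(1/(-3023 + 5), 2820)) = 1/(1932053 + (-2506 + 2820² + 2820*(1 + 2*2820)/(-3023 + 5))) = 1/(1932053 + (-2506 + 7952400 + 2820*(1 + 5640)/(-3018))) = 1/(1932053 + (-2506 + 7952400 + 2820*(-1/3018)*5641)) = 1/(1932053 + (-2506 + 7952400 - 2651270/503)) = 1/(1932053 + 3996145412/503) = 1/(4967968071/503) = 503/4967968071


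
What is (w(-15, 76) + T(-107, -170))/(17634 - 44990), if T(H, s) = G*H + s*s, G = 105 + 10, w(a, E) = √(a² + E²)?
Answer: -16595/27356 - √6001/27356 ≈ -0.60946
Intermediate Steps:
w(a, E) = √(E² + a²)
G = 115
T(H, s) = s² + 115*H (T(H, s) = 115*H + s*s = 115*H + s² = s² + 115*H)
(w(-15, 76) + T(-107, -170))/(17634 - 44990) = (√(76² + (-15)²) + ((-170)² + 115*(-107)))/(17634 - 44990) = (√(5776 + 225) + (28900 - 12305))/(-27356) = (√6001 + 16595)*(-1/27356) = (16595 + √6001)*(-1/27356) = -16595/27356 - √6001/27356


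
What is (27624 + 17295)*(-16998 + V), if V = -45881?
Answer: -2824461801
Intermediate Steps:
(27624 + 17295)*(-16998 + V) = (27624 + 17295)*(-16998 - 45881) = 44919*(-62879) = -2824461801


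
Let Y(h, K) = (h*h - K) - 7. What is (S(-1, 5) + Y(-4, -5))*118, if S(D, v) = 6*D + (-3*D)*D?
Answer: 590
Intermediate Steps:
Y(h, K) = -7 + h² - K (Y(h, K) = (h² - K) - 7 = -7 + h² - K)
S(D, v) = -3*D² + 6*D (S(D, v) = 6*D - 3*D² = -3*D² + 6*D)
(S(-1, 5) + Y(-4, -5))*118 = (3*(-1)*(2 - 1*(-1)) + (-7 + (-4)² - 1*(-5)))*118 = (3*(-1)*(2 + 1) + (-7 + 16 + 5))*118 = (3*(-1)*3 + 14)*118 = (-9 + 14)*118 = 5*118 = 590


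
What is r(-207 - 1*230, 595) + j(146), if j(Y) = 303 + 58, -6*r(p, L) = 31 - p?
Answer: 283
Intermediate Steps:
r(p, L) = -31/6 + p/6 (r(p, L) = -(31 - p)/6 = -31/6 + p/6)
j(Y) = 361
r(-207 - 1*230, 595) + j(146) = (-31/6 + (-207 - 1*230)/6) + 361 = (-31/6 + (-207 - 230)/6) + 361 = (-31/6 + (1/6)*(-437)) + 361 = (-31/6 - 437/6) + 361 = -78 + 361 = 283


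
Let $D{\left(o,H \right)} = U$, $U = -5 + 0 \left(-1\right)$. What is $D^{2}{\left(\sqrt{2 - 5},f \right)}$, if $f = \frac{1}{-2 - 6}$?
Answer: $25$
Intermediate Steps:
$U = -5$ ($U = -5 + 0 = -5$)
$f = - \frac{1}{8}$ ($f = \frac{1}{-8} = - \frac{1}{8} \approx -0.125$)
$D{\left(o,H \right)} = -5$
$D^{2}{\left(\sqrt{2 - 5},f \right)} = \left(-5\right)^{2} = 25$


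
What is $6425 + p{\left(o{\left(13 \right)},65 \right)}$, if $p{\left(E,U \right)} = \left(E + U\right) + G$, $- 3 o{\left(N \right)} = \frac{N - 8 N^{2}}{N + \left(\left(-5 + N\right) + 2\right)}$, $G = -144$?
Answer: $\frac{439213}{69} \approx 6365.4$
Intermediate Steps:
$o{\left(N \right)} = - \frac{N - 8 N^{2}}{3 \left(-3 + 2 N\right)}$ ($o{\left(N \right)} = - \frac{\left(N - 8 N^{2}\right) \frac{1}{N + \left(\left(-5 + N\right) + 2\right)}}{3} = - \frac{\left(N - 8 N^{2}\right) \frac{1}{N + \left(-3 + N\right)}}{3} = - \frac{\left(N - 8 N^{2}\right) \frac{1}{-3 + 2 N}}{3} = - \frac{\frac{1}{-3 + 2 N} \left(N - 8 N^{2}\right)}{3} = - \frac{N - 8 N^{2}}{3 \left(-3 + 2 N\right)}$)
$p{\left(E,U \right)} = -144 + E + U$ ($p{\left(E,U \right)} = \left(E + U\right) - 144 = -144 + E + U$)
$6425 + p{\left(o{\left(13 \right)},65 \right)} = 6425 + \left(-144 + \frac{1}{3} \cdot 13 \frac{1}{-3 + 2 \cdot 13} \left(-1 + 8 \cdot 13\right) + 65\right) = 6425 + \left(-144 + \frac{1}{3} \cdot 13 \frac{1}{-3 + 26} \left(-1 + 104\right) + 65\right) = 6425 + \left(-144 + \frac{1}{3} \cdot 13 \cdot \frac{1}{23} \cdot 103 + 65\right) = 6425 + \left(-144 + \frac{1339}{69} + 65\right) = 6425 - \frac{4112}{69} = \frac{439213}{69}$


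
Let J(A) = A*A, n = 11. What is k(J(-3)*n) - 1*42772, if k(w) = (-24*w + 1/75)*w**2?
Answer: -583245433/25 ≈ -2.3330e+7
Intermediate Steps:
J(A) = A**2
k(w) = w**2*(1/75 - 24*w) (k(w) = (-24*w + 1/75)*w**2 = (1/75 - 24*w)*w**2 = w**2*(1/75 - 24*w))
k(J(-3)*n) - 1*42772 = ((-3)**2*11)**2*(1 - 1800*(-3)**2*11)/75 - 1*42772 = (9*11)**2*(1 - 16200*11)/75 - 42772 = (1/75)*99**2*(1 - 1800*99) - 42772 = (1/75)*9801*(1 - 178200) - 42772 = (1/75)*9801*(-178199) - 42772 = -582176133/25 - 42772 = -583245433/25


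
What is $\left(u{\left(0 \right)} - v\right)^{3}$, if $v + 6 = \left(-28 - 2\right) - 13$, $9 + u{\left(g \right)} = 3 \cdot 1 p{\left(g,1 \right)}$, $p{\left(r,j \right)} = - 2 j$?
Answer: $39304$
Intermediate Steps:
$u{\left(g \right)} = -15$ ($u{\left(g \right)} = -9 + 3 \cdot 1 \left(\left(-2\right) 1\right) = -9 + 3 \left(-2\right) = -9 - 6 = -15$)
$v = -49$ ($v = -6 - 43 = -49$)
$\left(u{\left(0 \right)} - v\right)^{3} = \left(-15 - -49\right)^{3} = \left(-15 + 49\right)^{3} = 34^{3} = 39304$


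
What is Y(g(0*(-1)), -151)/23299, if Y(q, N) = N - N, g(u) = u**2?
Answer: 0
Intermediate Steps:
Y(q, N) = 0
Y(g(0*(-1)), -151)/23299 = 0/23299 = 0*(1/23299) = 0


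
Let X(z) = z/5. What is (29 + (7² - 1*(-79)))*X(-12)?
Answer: -1884/5 ≈ -376.80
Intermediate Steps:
X(z) = z/5 (X(z) = z*(⅕) = z/5)
(29 + (7² - 1*(-79)))*X(-12) = (29 + (7² - 1*(-79)))*((⅕)*(-12)) = (29 + (49 + 79))*(-12/5) = (29 + 128)*(-12/5) = 157*(-12/5) = -1884/5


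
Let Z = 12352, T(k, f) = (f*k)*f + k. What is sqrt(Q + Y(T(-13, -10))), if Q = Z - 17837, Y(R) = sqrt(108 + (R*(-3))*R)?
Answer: sqrt(-5485 + I*sqrt(5171799)) ≈ 15.046 + 75.574*I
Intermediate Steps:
T(k, f) = k + k*f**2 (T(k, f) = k*f**2 + k = k + k*f**2)
Y(R) = sqrt(108 - 3*R**2) (Y(R) = sqrt(108 + (-3*R)*R) = sqrt(108 - 3*R**2))
Q = -5485 (Q = 12352 - 17837 = -5485)
sqrt(Q + Y(T(-13, -10))) = sqrt(-5485 + sqrt(108 - 3*169*(1 + (-10)**2)**2)) = sqrt(-5485 + sqrt(108 - 3*169*(1 + 100)**2)) = sqrt(-5485 + sqrt(108 - 3*(-13*101)**2)) = sqrt(-5485 + sqrt(108 - 3*(-1313)**2)) = sqrt(-5485 + sqrt(108 - 3*1723969)) = sqrt(-5485 + sqrt(108 - 5171907)) = sqrt(-5485 + sqrt(-5171799)) = sqrt(-5485 + I*sqrt(5171799))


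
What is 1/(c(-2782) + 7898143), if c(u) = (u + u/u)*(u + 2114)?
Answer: 1/9755851 ≈ 1.0250e-7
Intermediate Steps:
c(u) = (1 + u)*(2114 + u) (c(u) = (u + 1)*(2114 + u) = (1 + u)*(2114 + u))
1/(c(-2782) + 7898143) = 1/((2114 + (-2782)² + 2115*(-2782)) + 7898143) = 1/((2114 + 7739524 - 5883930) + 7898143) = 1/(1857708 + 7898143) = 1/9755851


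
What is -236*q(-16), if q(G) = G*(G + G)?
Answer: -120832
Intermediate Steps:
q(G) = 2*G**2 (q(G) = G*(2*G) = 2*G**2)
-236*q(-16) = -472*(-16)**2 = -472*256 = -236*512 = -120832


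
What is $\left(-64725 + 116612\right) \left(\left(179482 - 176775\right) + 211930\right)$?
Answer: $11136870019$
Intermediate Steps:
$\left(-64725 + 116612\right) \left(\left(179482 - 176775\right) + 211930\right) = 51887 \left(\left(179482 - 176775\right) + 211930\right) = 51887 \left(2707 + 211930\right) = 51887 \cdot 214637 = 11136870019$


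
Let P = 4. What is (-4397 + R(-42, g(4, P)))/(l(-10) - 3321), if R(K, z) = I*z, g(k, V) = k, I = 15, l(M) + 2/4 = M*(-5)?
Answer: 8674/6543 ≈ 1.3257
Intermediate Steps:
l(M) = -½ - 5*M (l(M) = -½ + M*(-5) = -½ - 5*M)
R(K, z) = 15*z
(-4397 + R(-42, g(4, P)))/(l(-10) - 3321) = (-4397 + 15*4)/((-½ - 5*(-10)) - 3321) = (-4397 + 60)/((-½ + 50) - 3321) = -4337/(99/2 - 3321) = -4337/(-6543/2) = -4337*(-2/6543) = 8674/6543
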